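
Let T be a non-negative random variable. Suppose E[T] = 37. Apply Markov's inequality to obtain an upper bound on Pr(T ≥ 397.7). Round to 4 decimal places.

Markov's inequality: for a non-negative random variable, Pr(T ≥ a) ≤ E[T]/a.
Here E[T] = 37 and a = 397.7, so the bound is 37/397.7 = 0.0930.

0.0930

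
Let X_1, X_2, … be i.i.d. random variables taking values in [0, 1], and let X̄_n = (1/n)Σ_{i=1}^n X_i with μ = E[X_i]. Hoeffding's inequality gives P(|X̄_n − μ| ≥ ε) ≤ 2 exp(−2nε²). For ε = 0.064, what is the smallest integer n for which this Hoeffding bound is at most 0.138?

Require 2·exp(−2nε²) ≤ 0.138, i.e. 2nε² ≥ ln(2/0.138) = 2.673649.
So n ≥ 2.673649 / (2·0.064²) = 326.373.
The smallest integer n is 327.

327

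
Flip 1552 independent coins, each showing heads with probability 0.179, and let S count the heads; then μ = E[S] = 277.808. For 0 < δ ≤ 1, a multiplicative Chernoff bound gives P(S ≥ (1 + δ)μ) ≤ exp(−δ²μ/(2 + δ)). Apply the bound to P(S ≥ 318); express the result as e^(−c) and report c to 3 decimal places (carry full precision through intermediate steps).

Write 318 = (1 + δ)μ, so δ = 318/277.808 − 1 = 0.1446755…
Then the exponent is δ²μ/(2 + δ) = (318 − μ)² / (μ·(2 + δ)) = 2.711271.

2.711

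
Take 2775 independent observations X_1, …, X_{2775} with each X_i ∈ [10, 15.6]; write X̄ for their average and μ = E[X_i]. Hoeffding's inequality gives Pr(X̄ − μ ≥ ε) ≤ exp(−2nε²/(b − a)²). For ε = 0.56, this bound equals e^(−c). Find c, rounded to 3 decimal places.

c = 2nε²/(b − a)² = 2·2775·0.56² / 5.6² = 55.5000.

55.500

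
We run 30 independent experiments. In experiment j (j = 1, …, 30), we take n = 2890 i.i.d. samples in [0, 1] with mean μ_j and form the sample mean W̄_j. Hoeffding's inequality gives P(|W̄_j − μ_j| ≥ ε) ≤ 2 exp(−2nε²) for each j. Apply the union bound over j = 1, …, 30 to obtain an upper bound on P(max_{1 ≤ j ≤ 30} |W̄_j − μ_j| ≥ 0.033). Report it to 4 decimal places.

0.1108

Per-experiment Hoeffding bound: 2·exp(−2·2890·0.033²) = 2·exp(−6.29442) = 0.0036932.
Union bound over 30 events: 30·0.0036932 = 0.11079.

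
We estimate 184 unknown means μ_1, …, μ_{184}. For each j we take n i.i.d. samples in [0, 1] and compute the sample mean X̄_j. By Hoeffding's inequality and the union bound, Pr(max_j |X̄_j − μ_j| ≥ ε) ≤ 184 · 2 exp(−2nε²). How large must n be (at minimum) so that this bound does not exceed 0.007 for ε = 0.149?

Need 2·184·exp(−2nε²) ≤ 0.007, i.e. exp(−2nε²) ≤ 0.007/368.
So 2nε² ≥ ln(368/0.007) = 10.869928.
Hence n ≥ 10.869928/(2·0.149²) = 244.807.
The smallest integer n is 245.

245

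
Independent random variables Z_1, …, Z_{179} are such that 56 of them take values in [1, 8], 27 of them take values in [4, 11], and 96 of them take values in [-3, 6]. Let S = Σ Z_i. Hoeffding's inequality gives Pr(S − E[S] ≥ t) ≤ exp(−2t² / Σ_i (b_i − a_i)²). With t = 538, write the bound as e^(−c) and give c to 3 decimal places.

48.880

Σ(b_i − a_i)² = 56·7² + 27·7² + 96·9² = 11843.
c = 2t² / 11843 = 2·538² / 11843 = 48.8802.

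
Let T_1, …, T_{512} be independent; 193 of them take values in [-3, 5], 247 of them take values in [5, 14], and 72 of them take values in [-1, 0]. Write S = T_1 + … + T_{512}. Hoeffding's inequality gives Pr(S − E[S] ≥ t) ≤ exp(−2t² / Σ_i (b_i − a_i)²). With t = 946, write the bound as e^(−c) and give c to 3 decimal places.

Σ(b_i − a_i)² = 193·8² + 247·9² + 72·1² = 32431.
c = 2t² / 32431 = 2·946² / 32431 = 55.1889.

55.189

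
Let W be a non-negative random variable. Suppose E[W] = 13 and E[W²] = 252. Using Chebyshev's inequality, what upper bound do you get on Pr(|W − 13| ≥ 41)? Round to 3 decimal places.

Var(W) = E[W²] − (E[W])² = 252 − 169 = 83.
Chebyshev's inequality: Pr(|W − μ| ≥ t) ≤ Var(W)/t² = 83/1681 = 0.0494.

0.049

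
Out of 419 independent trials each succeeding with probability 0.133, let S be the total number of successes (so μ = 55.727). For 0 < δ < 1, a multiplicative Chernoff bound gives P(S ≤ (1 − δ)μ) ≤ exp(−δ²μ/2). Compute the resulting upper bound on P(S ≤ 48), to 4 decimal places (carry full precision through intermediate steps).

Write 48 = (1 − δ)μ, so δ = 1 − 48/55.727 = 0.1386581…
Then the exponent is δ²μ/2 = (μ − 48)²/(2μ) = 0.535706.
Bound = exp(−0.535706) = 0.58526.

0.5853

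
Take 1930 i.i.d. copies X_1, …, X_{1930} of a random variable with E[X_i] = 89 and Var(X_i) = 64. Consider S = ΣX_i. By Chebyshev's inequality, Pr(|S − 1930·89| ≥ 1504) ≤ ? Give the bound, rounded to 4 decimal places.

0.0546

Var(S) = n·Var(X_i) = 1930·64 = 123520.
Chebyshev: Pr(|S − 1930·89| ≥ 1504) ≤ Var(S)/1504² = 123520/2262016 = 0.0546.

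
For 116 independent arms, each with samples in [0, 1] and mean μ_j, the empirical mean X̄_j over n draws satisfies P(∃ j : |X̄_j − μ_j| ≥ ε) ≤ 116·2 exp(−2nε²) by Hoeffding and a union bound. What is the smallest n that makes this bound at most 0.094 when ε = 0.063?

Need 2·116·exp(−2nε²) ≤ 0.094, i.e. exp(−2nε²) ≤ 0.094/232.
So 2nε² ≥ ln(232/0.094) = 7.811198.
Hence n ≥ 7.811198/(2·0.063²) = 984.026.
The smallest integer n is 985.

985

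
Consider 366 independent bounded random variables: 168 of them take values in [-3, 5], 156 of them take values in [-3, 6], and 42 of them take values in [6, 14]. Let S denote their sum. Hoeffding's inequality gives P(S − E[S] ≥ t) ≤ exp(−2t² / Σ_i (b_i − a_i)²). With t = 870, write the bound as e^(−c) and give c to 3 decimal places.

Σ(b_i − a_i)² = 168·8² + 156·9² + 42·8² = 26076.
c = 2t² / 26076 = 2·870² / 26076 = 58.0534.

58.053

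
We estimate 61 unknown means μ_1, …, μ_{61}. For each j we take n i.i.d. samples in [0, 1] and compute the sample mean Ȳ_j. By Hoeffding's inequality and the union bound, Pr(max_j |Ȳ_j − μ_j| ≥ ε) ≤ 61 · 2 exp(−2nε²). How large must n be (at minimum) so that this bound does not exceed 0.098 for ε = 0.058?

1060

Need 2·61·exp(−2nε²) ≤ 0.098, i.e. exp(−2nε²) ≤ 0.098/122.
So 2nε² ≥ ln(122/0.098) = 7.126809.
Hence n ≥ 7.126809/(2·0.058²) = 1059.276.
The smallest integer n is 1060.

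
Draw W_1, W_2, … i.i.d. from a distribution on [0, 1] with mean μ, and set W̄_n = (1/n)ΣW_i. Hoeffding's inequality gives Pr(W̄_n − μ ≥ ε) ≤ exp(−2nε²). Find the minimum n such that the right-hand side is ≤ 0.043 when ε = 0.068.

Require exp(−2nε²) ≤ 0.043, i.e. 2nε² ≥ ln(1/0.043) = 3.146555.
So n ≥ 3.146555 / (2·0.068²) = 340.242.
The smallest integer n is 341.

341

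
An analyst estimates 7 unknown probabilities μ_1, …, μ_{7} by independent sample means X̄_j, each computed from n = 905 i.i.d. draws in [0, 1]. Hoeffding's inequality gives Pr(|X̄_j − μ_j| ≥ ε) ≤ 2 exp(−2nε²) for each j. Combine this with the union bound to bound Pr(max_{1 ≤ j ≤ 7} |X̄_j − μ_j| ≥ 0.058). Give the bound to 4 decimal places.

0.0318

Per-experiment Hoeffding bound: 2·exp(−2·905·0.058²) = 2·exp(−6.08884) = 0.0045361.
Union bound over 7 events: 7·0.0045361 = 0.03175.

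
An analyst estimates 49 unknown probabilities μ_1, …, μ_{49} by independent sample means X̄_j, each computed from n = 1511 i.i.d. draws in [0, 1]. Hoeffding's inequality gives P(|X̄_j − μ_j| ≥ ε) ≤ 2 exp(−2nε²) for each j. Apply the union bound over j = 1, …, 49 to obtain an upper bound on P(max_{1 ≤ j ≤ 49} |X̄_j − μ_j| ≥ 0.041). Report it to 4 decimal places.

0.6096

Per-experiment Hoeffding bound: 2·exp(−2·1511·0.041²) = 2·exp(−5.07998) = 0.01244.
Union bound over 49 events: 49·0.01244 = 0.60956.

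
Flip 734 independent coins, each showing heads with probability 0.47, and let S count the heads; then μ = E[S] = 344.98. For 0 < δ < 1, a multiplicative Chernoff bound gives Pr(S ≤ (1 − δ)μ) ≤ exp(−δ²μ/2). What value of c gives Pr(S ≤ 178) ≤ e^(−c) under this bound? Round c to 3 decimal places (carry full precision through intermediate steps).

Write 178 = (1 − δ)μ, so δ = 1 − 178/344.98 = 0.4840281…
Then the exponent is δ²μ/2 = (μ − 178)²/(2μ) = 40.411503.

40.412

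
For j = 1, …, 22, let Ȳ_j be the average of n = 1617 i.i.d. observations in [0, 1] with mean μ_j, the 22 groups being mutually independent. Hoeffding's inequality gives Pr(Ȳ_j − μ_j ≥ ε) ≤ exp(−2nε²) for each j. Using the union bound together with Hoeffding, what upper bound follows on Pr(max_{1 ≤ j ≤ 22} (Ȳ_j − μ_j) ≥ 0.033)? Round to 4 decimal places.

0.6500

Per-experiment Hoeffding bound: exp(−2·1617·0.033²) = exp(−3.52183) = 0.029545.
Union bound over 22 events: 22·0.029545 = 0.65000.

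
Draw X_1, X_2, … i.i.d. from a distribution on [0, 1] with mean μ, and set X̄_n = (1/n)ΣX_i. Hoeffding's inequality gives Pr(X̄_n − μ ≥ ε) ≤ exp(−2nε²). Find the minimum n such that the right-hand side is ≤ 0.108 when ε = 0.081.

Require exp(−2nε²) ≤ 0.108, i.e. 2nε² ≥ ln(1/0.108) = 2.225624.
So n ≥ 2.225624 / (2·0.081²) = 169.610.
The smallest integer n is 170.

170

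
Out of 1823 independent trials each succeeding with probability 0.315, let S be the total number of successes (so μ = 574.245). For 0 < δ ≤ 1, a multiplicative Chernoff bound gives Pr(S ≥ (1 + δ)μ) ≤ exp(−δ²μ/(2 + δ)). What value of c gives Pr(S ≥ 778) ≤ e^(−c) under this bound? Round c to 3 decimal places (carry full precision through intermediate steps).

Write 778 = (1 + δ)μ, so δ = 778/574.245 − 1 = 0.3548224…
Then the exponent is δ²μ/(2 + δ) = (778 − μ)² / (μ·(2 + δ)) = 30.701611.

30.702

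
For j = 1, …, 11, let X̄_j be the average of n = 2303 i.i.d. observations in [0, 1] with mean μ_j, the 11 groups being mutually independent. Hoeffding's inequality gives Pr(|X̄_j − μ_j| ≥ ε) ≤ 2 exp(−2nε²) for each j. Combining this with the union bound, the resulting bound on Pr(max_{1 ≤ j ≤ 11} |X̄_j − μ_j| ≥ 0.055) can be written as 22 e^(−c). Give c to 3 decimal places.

Union bound over the 11 events: Pr(max_{1 ≤ j ≤ 11} |X̄_j − μ_j| ≥ 0.055) ≤ 11·2·exp(−2nε²) = 22 exp(−2·2303·0.055²).
So c = 2·2303·0.055² = 13.9331.

13.933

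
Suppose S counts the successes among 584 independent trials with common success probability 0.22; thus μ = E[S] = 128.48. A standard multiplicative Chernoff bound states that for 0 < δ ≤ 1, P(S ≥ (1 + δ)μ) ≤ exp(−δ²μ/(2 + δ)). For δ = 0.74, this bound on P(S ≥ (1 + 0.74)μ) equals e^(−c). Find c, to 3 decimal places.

25.677

c = δ²μ/(2 + δ) = 0.74²·128.48/(2 + 0.74) = 25.6772.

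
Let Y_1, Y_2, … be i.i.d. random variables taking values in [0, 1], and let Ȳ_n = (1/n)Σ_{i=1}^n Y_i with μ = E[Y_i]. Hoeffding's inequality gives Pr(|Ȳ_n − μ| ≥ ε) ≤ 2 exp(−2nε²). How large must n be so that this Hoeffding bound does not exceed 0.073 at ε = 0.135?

91

Require 2·exp(−2nε²) ≤ 0.073, i.e. 2nε² ≥ ln(2/0.073) = 3.310443.
So n ≥ 3.310443 / (2·0.135²) = 90.821.
The smallest integer n is 91.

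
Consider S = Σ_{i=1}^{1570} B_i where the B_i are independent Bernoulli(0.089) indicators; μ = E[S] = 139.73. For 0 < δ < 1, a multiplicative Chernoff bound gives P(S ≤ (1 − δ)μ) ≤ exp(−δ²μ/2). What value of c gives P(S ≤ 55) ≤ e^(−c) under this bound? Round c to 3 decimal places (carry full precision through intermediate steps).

25.689

Write 55 = (1 − δ)μ, so δ = 1 − 55/139.73 = 0.6063837…
Then the exponent is δ²μ/2 = (μ − 55)²/(2μ) = 25.689447.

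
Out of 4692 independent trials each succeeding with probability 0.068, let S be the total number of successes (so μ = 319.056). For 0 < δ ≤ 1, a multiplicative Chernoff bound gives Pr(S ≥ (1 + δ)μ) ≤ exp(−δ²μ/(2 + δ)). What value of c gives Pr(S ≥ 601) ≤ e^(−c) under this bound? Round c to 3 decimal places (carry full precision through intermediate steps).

Write 601 = (1 + δ)μ, so δ = 601/319.056 − 1 = 0.8836819…
Then the exponent is δ²μ/(2 + δ) = (601 − μ)² / (μ·(2 + δ)) = 86.399544.

86.400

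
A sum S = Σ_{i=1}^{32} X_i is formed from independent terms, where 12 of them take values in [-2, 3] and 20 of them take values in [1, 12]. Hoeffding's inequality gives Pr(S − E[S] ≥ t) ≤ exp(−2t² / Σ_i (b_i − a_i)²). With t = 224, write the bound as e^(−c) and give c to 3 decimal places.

36.894

Σ(b_i − a_i)² = 12·5² + 20·11² = 2720.
c = 2t² / 2720 = 2·224² / 2720 = 36.8941.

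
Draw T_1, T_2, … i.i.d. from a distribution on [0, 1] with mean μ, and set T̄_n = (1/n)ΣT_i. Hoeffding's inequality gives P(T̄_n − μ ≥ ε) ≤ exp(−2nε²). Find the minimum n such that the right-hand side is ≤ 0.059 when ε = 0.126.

Require exp(−2nε²) ≤ 0.059, i.e. 2nε² ≥ ln(1/0.059) = 2.830218.
So n ≥ 2.830218 / (2·0.126²) = 89.135.
The smallest integer n is 90.

90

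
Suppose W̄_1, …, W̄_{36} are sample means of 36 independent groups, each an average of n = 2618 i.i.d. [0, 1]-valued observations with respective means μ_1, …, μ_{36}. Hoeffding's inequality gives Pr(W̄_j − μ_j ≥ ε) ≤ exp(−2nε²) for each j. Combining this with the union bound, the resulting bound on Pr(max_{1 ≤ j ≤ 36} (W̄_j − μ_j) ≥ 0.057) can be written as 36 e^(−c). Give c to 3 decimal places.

Union bound over the 36 events: Pr(max_{1 ≤ j ≤ 36} (W̄_j − μ_j) ≥ 0.057) ≤ 36·exp(−2nε²) = 36 exp(−2·2618·0.057²).
So c = 2·2618·0.057² = 17.0118.

17.012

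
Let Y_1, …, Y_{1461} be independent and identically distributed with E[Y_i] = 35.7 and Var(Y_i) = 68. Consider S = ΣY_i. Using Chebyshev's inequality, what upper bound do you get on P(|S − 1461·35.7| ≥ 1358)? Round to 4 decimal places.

0.0539

Var(S) = n·Var(Y_i) = 1461·68 = 99348.
Chebyshev: P(|S − 1461·35.7| ≥ 1358) ≤ Var(S)/1358² = 99348/1844164 = 0.0539.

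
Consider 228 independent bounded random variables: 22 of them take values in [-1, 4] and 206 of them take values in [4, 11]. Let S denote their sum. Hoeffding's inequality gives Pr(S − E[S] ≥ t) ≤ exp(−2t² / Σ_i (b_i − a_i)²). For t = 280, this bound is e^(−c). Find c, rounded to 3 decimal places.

Σ(b_i − a_i)² = 22·5² + 206·7² = 10644.
c = 2t² / 10644 = 2·280² / 10644 = 14.7313.

14.731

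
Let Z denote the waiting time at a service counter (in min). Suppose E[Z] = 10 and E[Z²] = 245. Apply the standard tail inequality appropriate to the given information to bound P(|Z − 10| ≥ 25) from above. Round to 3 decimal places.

0.232

The first two moments determine the variance, so Chebyshev's inequality is the sharpest standard bound available.
Var(Z) = E[Z²] − (E[Z])² = 245 − 100 = 145.
Chebyshev's inequality: P(|Z − μ| ≥ t) ≤ Var(Z)/t² = 145/625 = 0.2320.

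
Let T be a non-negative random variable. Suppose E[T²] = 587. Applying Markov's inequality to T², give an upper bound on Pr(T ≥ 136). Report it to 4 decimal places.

0.0317

Since T ≥ 0, the event {T ≥ 136} is the same as {T² ≥ 18496}.
Markov's inequality applied to T² gives Pr(T² ≥ 18496) ≤ E[T²]/18496 = 587/18496 = 0.0317.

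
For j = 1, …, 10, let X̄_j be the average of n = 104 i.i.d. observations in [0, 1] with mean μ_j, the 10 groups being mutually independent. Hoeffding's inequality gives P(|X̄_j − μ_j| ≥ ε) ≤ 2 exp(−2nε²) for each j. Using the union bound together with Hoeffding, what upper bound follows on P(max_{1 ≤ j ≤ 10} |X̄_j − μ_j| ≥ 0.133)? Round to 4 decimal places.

0.5048

Per-experiment Hoeffding bound: 2·exp(−2·104·0.133²) = 2·exp(−3.67931) = 0.050481.
Union bound over 10 events: 10·0.050481 = 0.50481.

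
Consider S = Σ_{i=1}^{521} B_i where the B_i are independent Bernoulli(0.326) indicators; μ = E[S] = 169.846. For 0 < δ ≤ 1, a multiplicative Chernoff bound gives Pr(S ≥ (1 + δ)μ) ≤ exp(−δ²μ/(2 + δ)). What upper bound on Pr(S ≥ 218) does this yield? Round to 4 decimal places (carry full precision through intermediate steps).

0.0025

Write 218 = (1 + δ)μ, so δ = 218/169.846 − 1 = 0.2835157…
Then the exponent is δ²μ/(2 + δ) = (218 − μ)² / (μ·(2 + δ)) = 5.978682.
Bound = exp(−5.978682) = 0.00253.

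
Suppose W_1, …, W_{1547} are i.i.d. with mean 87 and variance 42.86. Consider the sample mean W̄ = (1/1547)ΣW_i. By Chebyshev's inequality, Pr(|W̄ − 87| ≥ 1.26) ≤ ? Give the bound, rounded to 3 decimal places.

Var(W̄) = Var(W_i)/n = 42.86/1547 = 0.027705.
Chebyshev: Pr(|W̄ − 87| ≥ 1.26) ≤ Var(W̄)/(1.26)² = 42.86/(1547·1.26²) = 0.0175.

0.017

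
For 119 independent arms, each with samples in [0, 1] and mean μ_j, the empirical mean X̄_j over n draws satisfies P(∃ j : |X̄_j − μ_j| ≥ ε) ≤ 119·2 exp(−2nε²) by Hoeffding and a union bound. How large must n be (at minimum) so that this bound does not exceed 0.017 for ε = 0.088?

617

Need 2·119·exp(−2nε²) ≤ 0.017, i.e. exp(−2nε²) ≤ 0.017/238.
So 2nε² ≥ ln(238/0.017) = 9.546813.
Hence n ≥ 9.546813/(2·0.088²) = 616.401.
The smallest integer n is 617.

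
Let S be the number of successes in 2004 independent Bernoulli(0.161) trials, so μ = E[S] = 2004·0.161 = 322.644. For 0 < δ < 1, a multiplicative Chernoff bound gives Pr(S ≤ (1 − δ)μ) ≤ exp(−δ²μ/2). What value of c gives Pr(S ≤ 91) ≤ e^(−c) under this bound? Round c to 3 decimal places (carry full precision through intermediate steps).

83.155

Write 91 = (1 − δ)μ, so δ = 1 − 91/322.644 = 0.7179554…
Then the exponent is δ²μ/2 = (μ − 91)²/(2μ) = 83.155030.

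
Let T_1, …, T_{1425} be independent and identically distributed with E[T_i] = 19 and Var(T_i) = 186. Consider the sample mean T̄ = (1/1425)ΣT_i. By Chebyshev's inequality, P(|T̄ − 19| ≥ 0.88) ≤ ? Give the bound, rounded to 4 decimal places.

Var(T̄) = Var(T_i)/n = 186/1425 = 0.13053.
Chebyshev: P(|T̄ − 19| ≥ 0.88) ≤ Var(T̄)/(0.88)² = 186/(1425·0.88²) = 0.1686.

0.1686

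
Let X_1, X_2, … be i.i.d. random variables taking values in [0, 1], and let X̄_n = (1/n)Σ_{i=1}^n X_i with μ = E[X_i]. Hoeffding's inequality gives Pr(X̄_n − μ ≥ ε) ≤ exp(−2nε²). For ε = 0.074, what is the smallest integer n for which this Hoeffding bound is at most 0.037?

302

Require exp(−2nε²) ≤ 0.037, i.e. 2nε² ≥ ln(1/0.037) = 3.296837.
So n ≥ 3.296837 / (2·0.074²) = 301.026.
The smallest integer n is 302.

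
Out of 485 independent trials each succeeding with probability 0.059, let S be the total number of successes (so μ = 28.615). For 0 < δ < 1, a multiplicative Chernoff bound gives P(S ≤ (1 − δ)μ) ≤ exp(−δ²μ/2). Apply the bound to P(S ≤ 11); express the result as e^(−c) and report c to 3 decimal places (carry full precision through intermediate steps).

Write 11 = (1 − δ)μ, so δ = 1 − 11/28.615 = 0.6155862…
Then the exponent is δ²μ/2 = (μ − 11)²/(2μ) = 5.421776.

5.422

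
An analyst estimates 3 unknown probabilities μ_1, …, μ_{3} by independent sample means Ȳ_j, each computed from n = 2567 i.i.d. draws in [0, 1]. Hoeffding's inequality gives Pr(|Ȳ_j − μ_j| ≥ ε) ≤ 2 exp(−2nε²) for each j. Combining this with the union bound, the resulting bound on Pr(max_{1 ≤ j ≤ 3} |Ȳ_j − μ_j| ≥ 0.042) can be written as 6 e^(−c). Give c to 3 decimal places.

Union bound over the 3 events: Pr(max_{1 ≤ j ≤ 3} |Ȳ_j − μ_j| ≥ 0.042) ≤ 3·2·exp(−2nε²) = 6 exp(−2·2567·0.042²).
So c = 2·2567·0.042² = 9.0564.

9.056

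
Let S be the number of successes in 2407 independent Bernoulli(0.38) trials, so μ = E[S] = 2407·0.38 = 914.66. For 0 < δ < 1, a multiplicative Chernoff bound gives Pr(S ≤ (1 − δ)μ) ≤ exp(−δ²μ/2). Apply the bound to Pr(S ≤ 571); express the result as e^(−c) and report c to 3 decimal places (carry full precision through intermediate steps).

Write 571 = (1 − δ)μ, so δ = 1 − 571/914.66 = 0.3757243…
Then the exponent is δ²μ/2 = (μ − 571)²/(2μ) = 64.560709.

64.561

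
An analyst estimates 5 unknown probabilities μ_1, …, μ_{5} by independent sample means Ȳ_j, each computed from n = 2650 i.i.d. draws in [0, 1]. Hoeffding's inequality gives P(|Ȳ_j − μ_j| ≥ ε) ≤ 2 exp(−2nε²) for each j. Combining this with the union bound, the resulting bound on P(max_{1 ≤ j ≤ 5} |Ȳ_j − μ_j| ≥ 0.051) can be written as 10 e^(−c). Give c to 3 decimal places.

Union bound over the 5 events: P(max_{1 ≤ j ≤ 5} |Ȳ_j − μ_j| ≥ 0.051) ≤ 5·2·exp(−2nε²) = 10 exp(−2·2650·0.051²).
So c = 2·2650·0.051² = 13.7853.

13.785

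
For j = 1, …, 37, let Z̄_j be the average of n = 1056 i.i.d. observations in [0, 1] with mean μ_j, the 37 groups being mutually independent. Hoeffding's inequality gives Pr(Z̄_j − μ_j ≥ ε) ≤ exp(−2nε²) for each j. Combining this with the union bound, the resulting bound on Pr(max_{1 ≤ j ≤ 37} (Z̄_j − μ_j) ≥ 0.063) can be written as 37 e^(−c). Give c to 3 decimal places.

Union bound over the 37 events: Pr(max_{1 ≤ j ≤ 37} (Z̄_j − μ_j) ≥ 0.063) ≤ 37·exp(−2nε²) = 37 exp(−2·1056·0.063²).
So c = 2·1056·0.063² = 8.3825.

8.383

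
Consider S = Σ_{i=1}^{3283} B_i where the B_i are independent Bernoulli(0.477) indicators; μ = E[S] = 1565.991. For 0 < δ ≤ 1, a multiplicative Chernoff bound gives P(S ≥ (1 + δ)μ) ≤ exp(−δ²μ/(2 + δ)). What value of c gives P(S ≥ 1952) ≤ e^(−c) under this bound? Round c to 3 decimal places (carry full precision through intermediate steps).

42.355

Write 1952 = (1 + δ)μ, so δ = 1952/1565.991 − 1 = 0.246495…
Then the exponent is δ²μ/(2 + δ) = (1952 − μ)² / (μ·(2 + δ)) = 42.354556.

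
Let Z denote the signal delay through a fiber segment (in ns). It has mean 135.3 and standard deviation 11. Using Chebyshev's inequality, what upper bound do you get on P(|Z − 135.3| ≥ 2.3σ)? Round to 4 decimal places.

0.1890

Chebyshev: P(|Z − μ| ≥ t) ≤ Var(Z)/t².
Var(Z) = σ² = 11² = 121.
t = 2.3·11 = 25.3.
Bound = 121 / 640.09 = 0.1890.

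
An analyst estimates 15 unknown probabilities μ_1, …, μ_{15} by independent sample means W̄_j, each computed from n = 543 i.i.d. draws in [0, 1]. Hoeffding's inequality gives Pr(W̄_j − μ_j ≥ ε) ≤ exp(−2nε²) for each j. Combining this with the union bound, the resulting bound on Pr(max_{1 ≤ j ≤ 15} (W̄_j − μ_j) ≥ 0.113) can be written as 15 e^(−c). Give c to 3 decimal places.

13.867

Union bound over the 15 events: Pr(max_{1 ≤ j ≤ 15} (W̄_j − μ_j) ≥ 0.113) ≤ 15·exp(−2nε²) = 15 exp(−2·543·0.113²).
So c = 2·543·0.113² = 13.8671.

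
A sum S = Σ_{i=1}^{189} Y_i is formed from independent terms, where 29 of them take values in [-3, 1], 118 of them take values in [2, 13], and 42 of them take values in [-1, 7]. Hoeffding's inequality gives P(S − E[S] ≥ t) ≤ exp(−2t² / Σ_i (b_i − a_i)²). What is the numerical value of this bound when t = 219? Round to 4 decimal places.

0.0041

Σ(b_i − a_i)² = 29·4² + 118·11² + 42·8² = 17430.
Exponent = 2·219² / 17430 = 5.50327.
Bound = exp(−5.50327) = 0.00407.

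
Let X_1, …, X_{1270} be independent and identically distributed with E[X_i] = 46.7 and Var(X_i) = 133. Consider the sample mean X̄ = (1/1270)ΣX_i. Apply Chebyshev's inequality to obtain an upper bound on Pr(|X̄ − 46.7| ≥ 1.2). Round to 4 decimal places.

0.0727

Var(X̄) = Var(X_i)/n = 133/1270 = 0.10472.
Chebyshev: Pr(|X̄ − 46.7| ≥ 1.2) ≤ Var(X̄)/(1.2)² = 133/(1270·1.2²) = 0.0727.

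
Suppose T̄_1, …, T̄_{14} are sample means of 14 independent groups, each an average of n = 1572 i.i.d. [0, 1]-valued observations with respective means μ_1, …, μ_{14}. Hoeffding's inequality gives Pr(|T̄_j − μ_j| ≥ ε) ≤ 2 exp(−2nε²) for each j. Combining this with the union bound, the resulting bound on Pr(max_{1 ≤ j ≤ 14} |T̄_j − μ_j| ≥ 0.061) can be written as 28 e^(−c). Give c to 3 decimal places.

11.699

Union bound over the 14 events: Pr(max_{1 ≤ j ≤ 14} |T̄_j − μ_j| ≥ 0.061) ≤ 14·2·exp(−2nε²) = 28 exp(−2·1572·0.061²).
So c = 2·1572·0.061² = 11.6988.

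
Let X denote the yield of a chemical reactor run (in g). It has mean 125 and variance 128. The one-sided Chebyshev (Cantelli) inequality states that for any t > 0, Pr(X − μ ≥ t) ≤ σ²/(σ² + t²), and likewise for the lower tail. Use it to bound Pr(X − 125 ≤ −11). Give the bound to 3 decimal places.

Here σ² = 128 and t = 11, so σ² + t² = 249.
Cantelli's bound: 128/249 = 0.5141.

0.514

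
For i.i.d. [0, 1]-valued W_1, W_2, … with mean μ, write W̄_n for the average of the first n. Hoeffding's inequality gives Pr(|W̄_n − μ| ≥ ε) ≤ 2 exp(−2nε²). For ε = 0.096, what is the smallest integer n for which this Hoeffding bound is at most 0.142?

144

Require 2·exp(−2nε²) ≤ 0.142, i.e. 2nε² ≥ ln(2/0.142) = 2.645075.
So n ≥ 2.645075 / (2·0.096²) = 143.505.
The smallest integer n is 144.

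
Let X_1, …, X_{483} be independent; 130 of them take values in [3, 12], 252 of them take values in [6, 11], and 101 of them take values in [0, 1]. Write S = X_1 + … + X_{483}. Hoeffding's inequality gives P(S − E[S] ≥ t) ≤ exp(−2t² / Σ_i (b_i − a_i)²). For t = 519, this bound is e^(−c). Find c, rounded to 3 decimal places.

Σ(b_i − a_i)² = 130·9² + 252·5² + 101·1² = 16931.
c = 2t² / 16931 = 2·519² / 16931 = 31.8187.

31.819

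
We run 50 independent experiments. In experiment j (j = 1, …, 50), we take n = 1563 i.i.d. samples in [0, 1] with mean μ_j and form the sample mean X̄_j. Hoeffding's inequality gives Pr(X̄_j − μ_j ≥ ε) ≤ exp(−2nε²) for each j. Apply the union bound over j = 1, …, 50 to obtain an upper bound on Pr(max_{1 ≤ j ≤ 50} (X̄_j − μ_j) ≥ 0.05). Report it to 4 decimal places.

0.0202

Per-experiment Hoeffding bound: exp(−2·1563·0.05²) = exp(−7.81500) = 0.00040363.
Union bound over 50 events: 50·0.00040363 = 0.02018.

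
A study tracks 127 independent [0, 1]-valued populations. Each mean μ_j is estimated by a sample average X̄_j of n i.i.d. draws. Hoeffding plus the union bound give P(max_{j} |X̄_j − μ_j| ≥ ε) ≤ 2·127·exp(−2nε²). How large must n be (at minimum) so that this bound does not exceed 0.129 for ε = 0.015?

Need 2·127·exp(−2nε²) ≤ 0.129, i.e. exp(−2nε²) ≤ 0.129/254.
So 2nε² ≥ ln(254/0.129) = 7.585277.
Hence n ≥ 7.585277/(2·0.015²) = 16856.171.
The smallest integer n is 16857.

16857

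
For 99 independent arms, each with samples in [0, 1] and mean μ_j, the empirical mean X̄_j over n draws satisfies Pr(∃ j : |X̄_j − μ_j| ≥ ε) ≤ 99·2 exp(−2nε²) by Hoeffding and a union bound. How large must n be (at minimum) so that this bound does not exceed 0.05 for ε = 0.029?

Need 2·99·exp(−2nε²) ≤ 0.05, i.e. exp(−2nε²) ≤ 0.05/198.
So 2nε² ≥ ln(198/0.05) = 8.283999.
Hence n ≥ 8.283999/(2·0.029²) = 4925.089.
The smallest integer n is 4926.

4926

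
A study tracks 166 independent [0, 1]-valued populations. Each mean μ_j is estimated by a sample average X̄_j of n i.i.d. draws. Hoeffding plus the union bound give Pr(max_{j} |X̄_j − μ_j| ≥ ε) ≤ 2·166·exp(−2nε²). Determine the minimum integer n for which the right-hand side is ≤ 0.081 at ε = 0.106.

371

Need 2·166·exp(−2nε²) ≤ 0.081, i.e. exp(−2nε²) ≤ 0.081/332.
So 2nε² ≥ ln(332/0.081) = 8.318441.
Hence n ≥ 8.318441/(2·0.106²) = 370.169.
The smallest integer n is 371.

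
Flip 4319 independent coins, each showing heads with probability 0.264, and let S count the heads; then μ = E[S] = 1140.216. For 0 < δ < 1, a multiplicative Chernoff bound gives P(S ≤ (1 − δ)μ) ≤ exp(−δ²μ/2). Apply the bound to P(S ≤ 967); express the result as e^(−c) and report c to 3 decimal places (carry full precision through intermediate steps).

Write 967 = (1 − δ)μ, so δ = 1 − 967/1140.216 = 0.1519151…
Then the exponent is δ²μ/2 = (μ − 967)²/(2μ) = 13.157061.

13.157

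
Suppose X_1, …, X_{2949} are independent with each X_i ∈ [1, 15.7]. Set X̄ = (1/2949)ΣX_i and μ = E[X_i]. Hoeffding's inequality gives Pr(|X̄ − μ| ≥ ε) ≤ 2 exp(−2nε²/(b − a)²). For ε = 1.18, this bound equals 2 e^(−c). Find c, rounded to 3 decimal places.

38.004

c = 2nε²/(b − a)² = 2·2949·1.18² / 14.7² = 38.0044.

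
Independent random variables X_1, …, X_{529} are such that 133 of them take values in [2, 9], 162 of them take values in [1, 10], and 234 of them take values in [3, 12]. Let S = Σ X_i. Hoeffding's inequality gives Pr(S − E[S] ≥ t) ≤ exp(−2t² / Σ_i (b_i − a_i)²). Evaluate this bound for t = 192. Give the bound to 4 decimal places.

Σ(b_i − a_i)² = 133·7² + 162·9² + 234·9² = 38593.
Exponent = 2·192² / 38593 = 1.91040.
Bound = exp(−1.91040) = 0.14802.

0.1480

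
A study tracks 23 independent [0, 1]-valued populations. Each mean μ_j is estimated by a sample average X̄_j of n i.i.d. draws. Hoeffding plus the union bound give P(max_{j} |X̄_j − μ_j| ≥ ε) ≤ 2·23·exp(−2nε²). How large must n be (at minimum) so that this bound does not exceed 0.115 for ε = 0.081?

Need 2·23·exp(−2nε²) ≤ 0.115, i.e. exp(−2nε²) ≤ 0.115/46.
So 2nε² ≥ ln(46/0.115) = 5.991465.
Hence n ≥ 5.991465/(2·0.081²) = 456.597.
The smallest integer n is 457.

457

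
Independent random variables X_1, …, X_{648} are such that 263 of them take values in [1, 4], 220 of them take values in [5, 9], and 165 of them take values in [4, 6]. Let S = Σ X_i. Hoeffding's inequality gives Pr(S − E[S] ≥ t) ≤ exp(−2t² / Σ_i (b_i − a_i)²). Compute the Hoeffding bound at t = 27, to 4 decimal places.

Σ(b_i − a_i)² = 263·3² + 220·4² + 165·2² = 6547.
Exponent = 2·27² / 6547 = 0.22270.
Bound = exp(−0.22270) = 0.80036.

0.8004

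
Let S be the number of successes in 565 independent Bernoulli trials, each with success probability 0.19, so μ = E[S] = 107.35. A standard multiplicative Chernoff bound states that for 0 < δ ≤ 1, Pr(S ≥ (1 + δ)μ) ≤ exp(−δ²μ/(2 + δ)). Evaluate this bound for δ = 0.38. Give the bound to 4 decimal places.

0.0015

Exponent = δ²μ/(2 + δ) = 0.38²·107.35/2.38 = 6.5132.
Bound = exp(−6.5132) = 0.00148.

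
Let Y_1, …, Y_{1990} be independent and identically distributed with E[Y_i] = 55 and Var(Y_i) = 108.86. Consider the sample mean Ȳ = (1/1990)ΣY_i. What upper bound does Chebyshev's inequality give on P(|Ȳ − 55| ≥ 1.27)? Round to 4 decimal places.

Var(Ȳ) = Var(Y_i)/n = 108.86/1990 = 0.054704.
Chebyshev: P(|Ȳ − 55| ≥ 1.27) ≤ Var(Ȳ)/(1.27)² = 108.86/(1990·1.27²) = 0.0339.

0.0339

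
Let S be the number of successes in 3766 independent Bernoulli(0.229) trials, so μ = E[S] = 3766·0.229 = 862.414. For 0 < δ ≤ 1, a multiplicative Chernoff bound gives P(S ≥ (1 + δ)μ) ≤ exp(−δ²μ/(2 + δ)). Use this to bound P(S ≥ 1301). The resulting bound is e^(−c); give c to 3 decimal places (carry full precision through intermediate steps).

Write 1301 = (1 + δ)μ, so δ = 1301/862.414 − 1 = 0.5085562…
Then the exponent is δ²μ/(2 + δ) = (1301 − μ)² / (μ·(2 + δ)) = 88.913948.

88.914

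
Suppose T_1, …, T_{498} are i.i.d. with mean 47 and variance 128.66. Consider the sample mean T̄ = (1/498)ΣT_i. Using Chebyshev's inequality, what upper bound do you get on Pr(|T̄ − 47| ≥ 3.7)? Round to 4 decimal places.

Var(T̄) = Var(T_i)/n = 128.66/498 = 0.25835.
Chebyshev: Pr(|T̄ − 47| ≥ 3.7) ≤ Var(T̄)/(3.7)² = 128.66/(498·3.7²) = 0.0189.

0.0189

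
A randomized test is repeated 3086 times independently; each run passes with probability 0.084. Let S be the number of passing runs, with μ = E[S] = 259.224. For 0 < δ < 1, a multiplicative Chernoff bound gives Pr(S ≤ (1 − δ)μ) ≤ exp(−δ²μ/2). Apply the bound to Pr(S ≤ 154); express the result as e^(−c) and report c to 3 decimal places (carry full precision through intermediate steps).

21.356

Write 154 = (1 − δ)μ, so δ = 1 − 154/259.224 = 0.4059192…
Then the exponent is δ²μ/2 = (μ − 154)²/(2μ) = 21.356221.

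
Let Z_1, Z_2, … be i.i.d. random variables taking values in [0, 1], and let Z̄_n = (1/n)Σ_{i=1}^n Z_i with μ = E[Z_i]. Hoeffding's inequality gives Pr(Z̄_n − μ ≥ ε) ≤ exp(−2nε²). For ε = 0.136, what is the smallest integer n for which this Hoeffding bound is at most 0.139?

Require exp(−2nε²) ≤ 0.139, i.e. 2nε² ≥ ln(1/0.139) = 1.973281.
So n ≥ 1.973281 / (2·0.136²) = 53.343.
The smallest integer n is 54.

54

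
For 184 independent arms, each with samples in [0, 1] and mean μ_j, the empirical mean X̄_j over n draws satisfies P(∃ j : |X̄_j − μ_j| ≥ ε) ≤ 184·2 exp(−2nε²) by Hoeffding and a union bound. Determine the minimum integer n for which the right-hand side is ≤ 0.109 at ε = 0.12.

Need 2·184·exp(−2nε²) ≤ 0.109, i.e. exp(−2nε²) ≤ 0.109/368.
So 2nε² ≥ ln(368/0.109) = 8.124490.
Hence n ≥ 8.124490/(2·0.12²) = 282.100.
The smallest integer n is 283.

283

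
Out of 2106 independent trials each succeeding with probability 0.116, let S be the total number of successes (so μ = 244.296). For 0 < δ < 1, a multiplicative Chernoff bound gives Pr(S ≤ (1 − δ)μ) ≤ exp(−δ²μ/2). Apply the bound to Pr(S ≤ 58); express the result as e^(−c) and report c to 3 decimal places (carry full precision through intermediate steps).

Write 58 = (1 − δ)μ, so δ = 1 − 58/244.296 = 0.7625831…
Then the exponent is δ²μ/2 = (μ − 58)²/(2μ) = 71.033090.

71.033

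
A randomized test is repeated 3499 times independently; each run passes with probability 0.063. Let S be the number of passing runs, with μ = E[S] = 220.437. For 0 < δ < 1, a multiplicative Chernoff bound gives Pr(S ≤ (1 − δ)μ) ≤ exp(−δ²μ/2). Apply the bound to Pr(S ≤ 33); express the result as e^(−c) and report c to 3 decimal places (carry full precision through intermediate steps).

Write 33 = (1 − δ)μ, so δ = 1 − 33/220.437 = 0.8502974…
Then the exponent is δ²μ/2 = (μ − 33)²/(2μ) = 79.688593.

79.689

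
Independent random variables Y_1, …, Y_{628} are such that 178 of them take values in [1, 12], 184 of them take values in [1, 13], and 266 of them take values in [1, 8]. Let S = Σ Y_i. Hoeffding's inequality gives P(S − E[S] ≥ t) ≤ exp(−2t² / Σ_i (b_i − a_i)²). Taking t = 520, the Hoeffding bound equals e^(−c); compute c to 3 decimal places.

8.856

Σ(b_i − a_i)² = 178·11² + 184·12² + 266·7² = 61068.
c = 2t² / 61068 = 2·520² / 61068 = 8.8557.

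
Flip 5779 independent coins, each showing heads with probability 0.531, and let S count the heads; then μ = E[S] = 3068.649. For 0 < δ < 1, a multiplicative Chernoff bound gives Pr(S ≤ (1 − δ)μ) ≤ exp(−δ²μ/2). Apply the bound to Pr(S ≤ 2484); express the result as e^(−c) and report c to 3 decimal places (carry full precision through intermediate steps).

Write 2484 = (1 − δ)μ, so δ = 1 − 2484/3068.649 = 0.1905233…
Then the exponent is δ²μ/2 = (μ − 2484)²/(2μ) = 55.694616.

55.695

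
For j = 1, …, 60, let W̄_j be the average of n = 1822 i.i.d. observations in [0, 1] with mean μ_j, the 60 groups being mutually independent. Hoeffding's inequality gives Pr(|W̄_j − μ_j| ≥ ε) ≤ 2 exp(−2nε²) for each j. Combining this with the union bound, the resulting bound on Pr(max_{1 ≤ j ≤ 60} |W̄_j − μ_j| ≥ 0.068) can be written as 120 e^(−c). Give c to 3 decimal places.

Union bound over the 60 events: Pr(max_{1 ≤ j ≤ 60} |W̄_j − μ_j| ≥ 0.068) ≤ 60·2·exp(−2nε²) = 120 exp(−2·1822·0.068²).
So c = 2·1822·0.068² = 16.8499.

16.850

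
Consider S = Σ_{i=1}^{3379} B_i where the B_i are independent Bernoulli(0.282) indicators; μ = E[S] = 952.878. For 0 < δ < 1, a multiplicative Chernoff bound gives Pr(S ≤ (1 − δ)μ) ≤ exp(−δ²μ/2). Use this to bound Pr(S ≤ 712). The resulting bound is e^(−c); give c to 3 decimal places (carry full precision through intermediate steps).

30.446

Write 712 = (1 − δ)μ, so δ = 1 − 712/952.878 = 0.25279…
Then the exponent is δ²μ/2 = (μ − 712)²/(2μ) = 30.445771.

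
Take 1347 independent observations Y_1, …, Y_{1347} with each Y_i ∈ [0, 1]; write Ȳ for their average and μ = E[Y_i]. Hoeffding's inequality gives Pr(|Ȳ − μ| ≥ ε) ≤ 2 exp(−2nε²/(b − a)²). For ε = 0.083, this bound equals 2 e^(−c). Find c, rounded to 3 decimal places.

c = 2nε²/(b − a)² = 2·1347·0.083² / 1² = 18.5590.

18.559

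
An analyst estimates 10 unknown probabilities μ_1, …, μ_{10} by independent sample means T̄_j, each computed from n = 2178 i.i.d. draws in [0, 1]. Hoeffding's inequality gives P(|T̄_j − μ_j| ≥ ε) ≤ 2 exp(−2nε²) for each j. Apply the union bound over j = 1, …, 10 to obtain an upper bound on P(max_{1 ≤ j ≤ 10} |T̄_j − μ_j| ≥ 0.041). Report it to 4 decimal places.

0.0132

Per-experiment Hoeffding bound: 2·exp(−2·2178·0.041²) = 2·exp(−7.32244) = 0.0013211.
Union bound over 10 events: 10·0.0013211 = 0.01321.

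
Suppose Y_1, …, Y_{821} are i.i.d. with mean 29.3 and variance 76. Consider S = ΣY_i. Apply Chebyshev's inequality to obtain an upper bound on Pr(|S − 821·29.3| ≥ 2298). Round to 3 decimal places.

0.012

Var(S) = n·Var(Y_i) = 821·76 = 62396.
Chebyshev: Pr(|S − 821·29.3| ≥ 2298) ≤ Var(S)/2298² = 62396/5280804 = 0.0118.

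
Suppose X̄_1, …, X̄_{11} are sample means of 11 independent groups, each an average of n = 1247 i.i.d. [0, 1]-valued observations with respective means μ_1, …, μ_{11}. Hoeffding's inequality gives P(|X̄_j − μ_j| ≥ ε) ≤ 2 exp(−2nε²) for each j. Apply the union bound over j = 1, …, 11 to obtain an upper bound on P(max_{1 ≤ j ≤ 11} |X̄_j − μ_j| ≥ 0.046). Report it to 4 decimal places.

0.1123

Per-experiment Hoeffding bound: 2·exp(−2·1247·0.046²) = 2·exp(−5.27730) = 0.010212.
Union bound over 11 events: 11·0.010212 = 0.11234.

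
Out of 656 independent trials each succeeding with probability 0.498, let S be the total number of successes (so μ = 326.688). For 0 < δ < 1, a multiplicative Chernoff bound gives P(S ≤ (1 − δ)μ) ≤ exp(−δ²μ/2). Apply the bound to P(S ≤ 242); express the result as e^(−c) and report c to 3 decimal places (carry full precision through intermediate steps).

Write 242 = (1 − δ)μ, so δ = 1 − 242/326.688 = 0.2592321…
Then the exponent is δ²μ/2 = (μ − 242)²/(2μ) = 10.976922.

10.977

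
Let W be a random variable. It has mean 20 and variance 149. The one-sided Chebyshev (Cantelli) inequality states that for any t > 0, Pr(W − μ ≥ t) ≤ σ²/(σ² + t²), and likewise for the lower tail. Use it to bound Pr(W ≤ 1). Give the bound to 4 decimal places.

0.2922

Here σ² = 149 and t = 19, so σ² + t² = 510.
Cantelli's bound: 149/510 = 0.2922.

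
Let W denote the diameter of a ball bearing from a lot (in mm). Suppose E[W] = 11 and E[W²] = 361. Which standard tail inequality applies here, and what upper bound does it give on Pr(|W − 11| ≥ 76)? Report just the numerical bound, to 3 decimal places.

0.042

The first two moments determine the variance, so Chebyshev's inequality is the sharpest standard bound available.
Var(W) = E[W²] − (E[W])² = 361 − 121 = 240.
Chebyshev's inequality: Pr(|W − μ| ≥ t) ≤ Var(W)/t² = 240/5776 = 0.0416.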